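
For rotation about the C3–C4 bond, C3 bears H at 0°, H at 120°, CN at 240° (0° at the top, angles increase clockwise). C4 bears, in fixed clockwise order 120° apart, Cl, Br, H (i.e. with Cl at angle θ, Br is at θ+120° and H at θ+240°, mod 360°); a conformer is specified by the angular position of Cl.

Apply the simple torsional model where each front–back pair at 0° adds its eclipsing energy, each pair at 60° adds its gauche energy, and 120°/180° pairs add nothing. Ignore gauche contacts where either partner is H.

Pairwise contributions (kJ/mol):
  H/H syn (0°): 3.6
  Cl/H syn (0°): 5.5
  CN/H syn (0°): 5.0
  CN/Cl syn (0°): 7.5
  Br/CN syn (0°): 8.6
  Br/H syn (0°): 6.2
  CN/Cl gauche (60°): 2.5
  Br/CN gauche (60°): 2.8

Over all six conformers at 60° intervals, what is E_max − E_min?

Cl at 0° (eclipsed): H–Cl eclipsed, H–Br eclipsed, CN–H eclipsed; 5.5 + 6.2 + 5.0 = 16.7 kJ/mol.
Cl at 60° (staggered): CN–Br gauche; 2.8 = 2.8 kJ/mol.
Cl at 120° (eclipsed): H–H eclipsed, H–Cl eclipsed, CN–Br eclipsed; 3.6 + 5.5 + 8.6 = 17.7 kJ/mol.
Cl at 180° (staggered): CN–Cl gauche, CN–Br gauche; 2.5 + 2.8 = 5.3 kJ/mol.
Cl at 240° (eclipsed): H–Br eclipsed, H–H eclipsed, CN–Cl eclipsed; 6.2 + 3.6 + 7.5 = 17.3 kJ/mol.
Cl at 300° (staggered): CN–Cl gauche; 2.5 = 2.5 kJ/mol.
Max at 120° (17.7 kJ/mol), min at 300° (2.5 kJ/mol); barrier = 15.2 kJ/mol.

15.2 kJ/mol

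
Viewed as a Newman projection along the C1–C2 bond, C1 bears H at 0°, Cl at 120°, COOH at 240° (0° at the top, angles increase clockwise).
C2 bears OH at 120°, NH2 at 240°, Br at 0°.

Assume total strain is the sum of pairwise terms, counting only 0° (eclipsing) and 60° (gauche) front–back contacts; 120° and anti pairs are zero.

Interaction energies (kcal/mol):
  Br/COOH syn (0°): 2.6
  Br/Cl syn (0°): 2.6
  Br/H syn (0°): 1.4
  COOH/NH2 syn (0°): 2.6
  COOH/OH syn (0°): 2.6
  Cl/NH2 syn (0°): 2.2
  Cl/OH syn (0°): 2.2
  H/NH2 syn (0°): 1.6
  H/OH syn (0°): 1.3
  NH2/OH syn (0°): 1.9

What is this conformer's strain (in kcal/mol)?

This conformer is eclipsed. H at 0° is eclipsed with Br at 0° (1.4); Cl at 120° is eclipsed with OH at 120° (2.2); COOH at 240° is eclipsed with NH2 at 240° (2.6). Total 6.2 kcal/mol.

6.2 kcal/mol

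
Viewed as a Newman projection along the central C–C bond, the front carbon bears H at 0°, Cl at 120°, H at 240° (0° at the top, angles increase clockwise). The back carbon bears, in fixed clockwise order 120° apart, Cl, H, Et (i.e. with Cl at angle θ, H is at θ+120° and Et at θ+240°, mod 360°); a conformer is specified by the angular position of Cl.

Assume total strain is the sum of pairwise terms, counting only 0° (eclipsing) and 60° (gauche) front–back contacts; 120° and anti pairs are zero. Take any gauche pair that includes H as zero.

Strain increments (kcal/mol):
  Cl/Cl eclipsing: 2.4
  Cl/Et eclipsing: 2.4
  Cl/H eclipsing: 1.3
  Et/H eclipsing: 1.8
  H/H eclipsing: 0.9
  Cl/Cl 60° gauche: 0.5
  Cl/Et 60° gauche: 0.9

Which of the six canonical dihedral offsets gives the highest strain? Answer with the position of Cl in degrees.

Cl at 0° (eclipsed): H(0°)/Cl(0°) eclipsed 1.3; Cl(120°)/H(120°) eclipsed 1.3; H(240°)/Et(240°) eclipsed 1.8 → 4.4 kcal/mol.
Cl at 60° (staggered): Cl(120°)/Cl(60°) gauche 0.5 → 0.5 kcal/mol.
Cl at 120° (eclipsed): H(0°)/Et(0°) eclipsed 1.8; Cl(120°)/Cl(120°) eclipsed 2.4; H(240°)/H(240°) eclipsed 0.9 → 5.1 kcal/mol.
Cl at 180° (staggered): Cl(120°)/Cl(180°) gauche 0.5; Cl(120°)/Et(60°) gauche 0.9 → 1.4 kcal/mol.
Cl at 240° (eclipsed): H(0°)/H(0°) eclipsed 0.9; Cl(120°)/Et(120°) eclipsed 2.4; H(240°)/Cl(240°) eclipsed 1.3 → 4.6 kcal/mol.
Cl at 300° (staggered): Cl(120°)/Et(180°) gauche 0.9 → 0.9 kcal/mol.
The maximum (5.1 kcal/mol) occurs with Cl at 120°.

120°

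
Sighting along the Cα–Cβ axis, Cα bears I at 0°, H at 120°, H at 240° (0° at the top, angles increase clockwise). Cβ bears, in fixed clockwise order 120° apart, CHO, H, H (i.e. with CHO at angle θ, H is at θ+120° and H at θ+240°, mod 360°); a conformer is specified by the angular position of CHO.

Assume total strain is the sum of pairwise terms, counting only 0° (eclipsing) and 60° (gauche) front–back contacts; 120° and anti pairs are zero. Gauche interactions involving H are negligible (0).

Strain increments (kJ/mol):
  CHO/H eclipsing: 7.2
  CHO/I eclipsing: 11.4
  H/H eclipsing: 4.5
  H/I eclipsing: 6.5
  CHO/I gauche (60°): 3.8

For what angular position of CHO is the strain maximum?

CHO at 0° (eclipsed): I–CHO eclipsed, H–H eclipsed, H–H eclipsed; 11.4 + 4.5 + 4.5 = 20.4 kJ/mol.
CHO at 60° (staggered): I–CHO gauche; 3.8 = 3.8 kJ/mol.
CHO at 120° (eclipsed): I–H eclipsed, H–CHO eclipsed, H–H eclipsed; 6.5 + 7.2 + 4.5 = 18.2 kJ/mol.
CHO at 180° (staggered): no non-H gauche contacts → 0.0 kJ/mol.
CHO at 240° (eclipsed): I–H eclipsed, H–H eclipsed, H–CHO eclipsed; 6.5 + 4.5 + 7.2 = 18.2 kJ/mol.
CHO at 300° (staggered): I–CHO gauche; 3.8 = 3.8 kJ/mol.
The maximum (20.4 kJ/mol) occurs with CHO at 0°.

0°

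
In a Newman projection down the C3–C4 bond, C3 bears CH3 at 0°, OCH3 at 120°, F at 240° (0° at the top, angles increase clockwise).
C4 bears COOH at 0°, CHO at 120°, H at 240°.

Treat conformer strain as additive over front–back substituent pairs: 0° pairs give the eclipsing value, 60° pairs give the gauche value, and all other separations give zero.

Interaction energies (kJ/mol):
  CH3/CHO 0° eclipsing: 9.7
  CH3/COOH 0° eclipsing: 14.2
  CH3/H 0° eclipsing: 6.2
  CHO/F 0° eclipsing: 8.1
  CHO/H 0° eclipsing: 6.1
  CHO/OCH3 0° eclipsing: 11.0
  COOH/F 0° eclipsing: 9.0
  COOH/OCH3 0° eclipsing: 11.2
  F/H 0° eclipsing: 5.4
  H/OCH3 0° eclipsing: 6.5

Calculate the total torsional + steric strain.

30.6 kJ/mol

This conformer (eclipsed): CH3(0°)/COOH(0°) eclipsed 14.2; OCH3(120°)/CHO(120°) eclipsed 11.0; F(240°)/H(240°) eclipsed 5.4 → 30.6 kJ/mol.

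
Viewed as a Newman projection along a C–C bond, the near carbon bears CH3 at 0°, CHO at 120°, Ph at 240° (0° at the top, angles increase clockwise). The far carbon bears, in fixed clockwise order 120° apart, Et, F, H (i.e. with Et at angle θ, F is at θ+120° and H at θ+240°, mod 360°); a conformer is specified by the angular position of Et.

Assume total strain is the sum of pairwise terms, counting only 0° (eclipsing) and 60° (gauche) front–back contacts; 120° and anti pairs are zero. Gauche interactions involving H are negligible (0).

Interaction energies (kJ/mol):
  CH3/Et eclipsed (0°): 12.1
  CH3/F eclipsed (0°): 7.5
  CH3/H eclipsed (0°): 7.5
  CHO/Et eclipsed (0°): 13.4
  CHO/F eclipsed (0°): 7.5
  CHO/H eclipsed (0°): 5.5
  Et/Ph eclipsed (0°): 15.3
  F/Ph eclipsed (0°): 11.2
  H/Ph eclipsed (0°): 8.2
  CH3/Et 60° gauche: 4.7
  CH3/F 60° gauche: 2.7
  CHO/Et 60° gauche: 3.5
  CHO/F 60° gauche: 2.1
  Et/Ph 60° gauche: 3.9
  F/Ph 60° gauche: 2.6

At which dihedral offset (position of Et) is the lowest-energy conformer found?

180°

Et at 0° is eclipsed. CH3 at 0° is eclipsed with Et at 0° (12.1); CHO at 120° is eclipsed with F at 120° (7.5); Ph at 240° is eclipsed with H at 240° (8.2). Total 27.8 kJ/mol.
Et at 60° is staggered. CH3 at 0° is gauche with Et at 60° (4.7); CHO at 120° is gauche with Et at 60° (3.5); CHO at 120° is gauche with F at 180° (2.1); Ph at 240° is gauche with F at 180° (2.6). Total 12.9 kJ/mol.
Et at 120° is eclipsed. CH3 at 0° is eclipsed with H at 0° (7.5); CHO at 120° is eclipsed with Et at 120° (13.4); Ph at 240° is eclipsed with F at 240° (11.2). Total 32.1 kJ/mol.
Et at 180° is staggered. CH3 at 0° is gauche with F at 300° (2.7); CHO at 120° is gauche with Et at 180° (3.5); Ph at 240° is gauche with Et at 180° (3.9); Ph at 240° is gauche with F at 300° (2.6). Total 12.7 kJ/mol.
Et at 240° is eclipsed. CH3 at 0° is eclipsed with F at 0° (7.5); CHO at 120° is eclipsed with H at 120° (5.5); Ph at 240° is eclipsed with Et at 240° (15.3). Total 28.3 kJ/mol.
Et at 300° is staggered. CH3 at 0° is gauche with Et at 300° (4.7); CH3 at 0° is gauche with F at 60° (2.7); CHO at 120° is gauche with F at 60° (2.1); Ph at 240° is gauche with Et at 300° (3.9). Total 13.4 kJ/mol.
The minimum (12.7 kJ/mol) occurs with Et at 180°.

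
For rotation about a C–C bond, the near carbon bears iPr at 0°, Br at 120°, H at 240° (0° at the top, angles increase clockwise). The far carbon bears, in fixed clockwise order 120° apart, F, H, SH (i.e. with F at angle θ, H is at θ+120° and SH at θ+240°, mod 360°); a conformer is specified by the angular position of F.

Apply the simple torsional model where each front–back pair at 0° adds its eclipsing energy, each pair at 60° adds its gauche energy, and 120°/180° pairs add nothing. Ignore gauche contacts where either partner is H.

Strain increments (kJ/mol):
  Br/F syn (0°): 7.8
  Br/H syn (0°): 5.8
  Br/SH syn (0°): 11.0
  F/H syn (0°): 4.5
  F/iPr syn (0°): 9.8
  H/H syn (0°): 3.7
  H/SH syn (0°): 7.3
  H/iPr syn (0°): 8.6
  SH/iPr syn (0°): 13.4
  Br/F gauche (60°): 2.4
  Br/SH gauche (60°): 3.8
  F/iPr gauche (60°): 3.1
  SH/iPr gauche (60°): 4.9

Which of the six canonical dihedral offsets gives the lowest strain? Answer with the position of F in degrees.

F at 0° is eclipsed. iPr at 0° is eclipsed with F at 0° (9.8); Br at 120° is eclipsed with H at 120° (5.8); H at 240° is eclipsed with SH at 240° (7.3). Total 22.9 kJ/mol.
F at 60° is staggered. iPr at 0° is gauche with F at 60° (3.1); iPr at 0° is gauche with SH at 300° (4.9); Br at 120° is gauche with F at 60° (2.4). Total 10.4 kJ/mol.
F at 120° is eclipsed. iPr at 0° is eclipsed with SH at 0° (13.4); Br at 120° is eclipsed with F at 120° (7.8); H at 240° is eclipsed with H at 240° (3.7). Total 24.9 kJ/mol.
F at 180° is staggered. iPr at 0° is gauche with SH at 60° (4.9); Br at 120° is gauche with F at 180° (2.4); Br at 120° is gauche with SH at 60° (3.8). Total 11.1 kJ/mol.
F at 240° is eclipsed. iPr at 0° is eclipsed with H at 0° (8.6); Br at 120° is eclipsed with SH at 120° (11.0); H at 240° is eclipsed with F at 240° (4.5). Total 24.1 kJ/mol.
F at 300° is staggered. iPr at 0° is gauche with F at 300° (3.1); Br at 120° is gauche with SH at 180° (3.8). Total 6.9 kJ/mol.
The minimum (6.9 kJ/mol) occurs with F at 300°.

300°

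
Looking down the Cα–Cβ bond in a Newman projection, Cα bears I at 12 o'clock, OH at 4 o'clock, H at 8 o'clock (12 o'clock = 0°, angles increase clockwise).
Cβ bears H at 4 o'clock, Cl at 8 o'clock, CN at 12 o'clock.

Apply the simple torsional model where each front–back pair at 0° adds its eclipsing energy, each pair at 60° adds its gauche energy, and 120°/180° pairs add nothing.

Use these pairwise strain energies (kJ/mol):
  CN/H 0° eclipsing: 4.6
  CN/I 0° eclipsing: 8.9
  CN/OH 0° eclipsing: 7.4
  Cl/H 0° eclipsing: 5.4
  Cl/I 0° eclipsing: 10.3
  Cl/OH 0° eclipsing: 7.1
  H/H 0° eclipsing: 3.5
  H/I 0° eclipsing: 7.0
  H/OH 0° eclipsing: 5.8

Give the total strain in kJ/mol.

20.1 kJ/mol

This conformer (eclipsed): I(0°)/CN(0°) eclipsed 8.9; OH(120°)/H(120°) eclipsed 5.8; H(240°)/Cl(240°) eclipsed 5.4 → 20.1 kJ/mol.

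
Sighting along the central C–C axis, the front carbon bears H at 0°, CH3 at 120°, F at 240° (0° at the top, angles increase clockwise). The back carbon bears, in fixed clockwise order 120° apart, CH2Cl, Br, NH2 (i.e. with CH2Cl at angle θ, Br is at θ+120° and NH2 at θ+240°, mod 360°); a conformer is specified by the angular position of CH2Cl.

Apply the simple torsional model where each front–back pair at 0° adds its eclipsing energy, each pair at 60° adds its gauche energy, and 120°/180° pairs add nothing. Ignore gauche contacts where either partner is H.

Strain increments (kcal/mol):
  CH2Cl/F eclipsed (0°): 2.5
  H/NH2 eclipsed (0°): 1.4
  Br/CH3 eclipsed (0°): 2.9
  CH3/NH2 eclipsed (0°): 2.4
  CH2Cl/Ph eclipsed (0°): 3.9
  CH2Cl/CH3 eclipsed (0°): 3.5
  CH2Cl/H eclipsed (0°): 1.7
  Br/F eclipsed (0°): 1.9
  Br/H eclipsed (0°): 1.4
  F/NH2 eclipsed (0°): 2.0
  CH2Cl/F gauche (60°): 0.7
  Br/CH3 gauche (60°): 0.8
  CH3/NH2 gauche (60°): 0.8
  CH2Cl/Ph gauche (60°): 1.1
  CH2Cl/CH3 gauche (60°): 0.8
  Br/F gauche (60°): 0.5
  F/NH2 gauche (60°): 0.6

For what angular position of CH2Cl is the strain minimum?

CH2Cl at 0° (eclipsed): H(0°)/CH2Cl(0°) eclipsed 1.7; CH3(120°)/Br(120°) eclipsed 2.9; F(240°)/NH2(240°) eclipsed 2.0 → 6.6 kcal/mol.
CH2Cl at 60° (staggered): CH3(120°)/CH2Cl(60°) gauche 0.8; CH3(120°)/Br(180°) gauche 0.8; F(240°)/Br(180°) gauche 0.5; F(240°)/NH2(300°) gauche 0.6 → 2.7 kcal/mol.
CH2Cl at 120° (eclipsed): H(0°)/NH2(0°) eclipsed 1.4; CH3(120°)/CH2Cl(120°) eclipsed 3.5; F(240°)/Br(240°) eclipsed 1.9 → 6.8 kcal/mol.
CH2Cl at 180° (staggered): CH3(120°)/CH2Cl(180°) gauche 0.8; CH3(120°)/NH2(60°) gauche 0.8; F(240°)/CH2Cl(180°) gauche 0.7; F(240°)/Br(300°) gauche 0.5 → 2.8 kcal/mol.
CH2Cl at 240° (eclipsed): H(0°)/Br(0°) eclipsed 1.4; CH3(120°)/NH2(120°) eclipsed 2.4; F(240°)/CH2Cl(240°) eclipsed 2.5 → 6.3 kcal/mol.
CH2Cl at 300° (staggered): CH3(120°)/Br(60°) gauche 0.8; CH3(120°)/NH2(180°) gauche 0.8; F(240°)/CH2Cl(300°) gauche 0.7; F(240°)/NH2(180°) gauche 0.6 → 2.9 kcal/mol.
The minimum (2.7 kcal/mol) occurs with CH2Cl at 60°.

60°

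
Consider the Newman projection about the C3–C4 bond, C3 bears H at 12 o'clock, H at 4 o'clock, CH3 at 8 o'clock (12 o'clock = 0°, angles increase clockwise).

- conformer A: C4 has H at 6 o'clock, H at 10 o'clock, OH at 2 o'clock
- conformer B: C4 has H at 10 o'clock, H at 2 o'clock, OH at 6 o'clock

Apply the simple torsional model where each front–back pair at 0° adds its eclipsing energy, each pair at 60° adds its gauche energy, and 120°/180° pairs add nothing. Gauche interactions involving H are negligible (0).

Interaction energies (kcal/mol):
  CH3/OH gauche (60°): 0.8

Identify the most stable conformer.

A

A (staggered): no non-H gauche contacts → 0.0 kcal/mol.
B (staggered): CH3(240°)/OH(180°) gauche 0.8 → 0.8 kcal/mol.
A has the lowest total (0.0 kcal/mol).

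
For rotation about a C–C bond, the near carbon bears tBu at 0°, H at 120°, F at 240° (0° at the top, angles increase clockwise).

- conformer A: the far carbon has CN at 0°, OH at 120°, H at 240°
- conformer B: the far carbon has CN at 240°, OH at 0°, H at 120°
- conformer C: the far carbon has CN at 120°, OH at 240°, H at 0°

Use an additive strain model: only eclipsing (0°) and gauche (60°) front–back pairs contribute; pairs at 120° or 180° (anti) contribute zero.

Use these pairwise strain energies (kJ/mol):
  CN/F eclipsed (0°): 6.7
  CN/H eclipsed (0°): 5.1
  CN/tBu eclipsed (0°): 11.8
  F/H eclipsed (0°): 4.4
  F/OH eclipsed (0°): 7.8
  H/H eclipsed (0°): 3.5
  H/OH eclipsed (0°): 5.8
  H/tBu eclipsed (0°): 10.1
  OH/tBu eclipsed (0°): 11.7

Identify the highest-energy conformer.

A (eclipsed): tBu–CN eclipsed, H–OH eclipsed, F–H eclipsed; 11.8 + 5.8 + 4.4 = 22.0 kJ/mol.
B (eclipsed): tBu–OH eclipsed, H–H eclipsed, F–CN eclipsed; 11.7 + 3.5 + 6.7 = 21.9 kJ/mol.
C (eclipsed): tBu–H eclipsed, H–CN eclipsed, F–OH eclipsed; 10.1 + 5.1 + 7.8 = 23.0 kJ/mol.
C has the highest total (23.0 kJ/mol).

C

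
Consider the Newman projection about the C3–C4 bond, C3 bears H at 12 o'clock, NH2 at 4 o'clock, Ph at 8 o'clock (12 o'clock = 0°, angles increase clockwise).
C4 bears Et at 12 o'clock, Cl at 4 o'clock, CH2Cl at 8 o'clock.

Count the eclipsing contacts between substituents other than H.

Non-H eclipsing pairs: NH2(120°)/Cl(120°); Ph(240°)/CH2Cl(240°) — 2 interactions.

2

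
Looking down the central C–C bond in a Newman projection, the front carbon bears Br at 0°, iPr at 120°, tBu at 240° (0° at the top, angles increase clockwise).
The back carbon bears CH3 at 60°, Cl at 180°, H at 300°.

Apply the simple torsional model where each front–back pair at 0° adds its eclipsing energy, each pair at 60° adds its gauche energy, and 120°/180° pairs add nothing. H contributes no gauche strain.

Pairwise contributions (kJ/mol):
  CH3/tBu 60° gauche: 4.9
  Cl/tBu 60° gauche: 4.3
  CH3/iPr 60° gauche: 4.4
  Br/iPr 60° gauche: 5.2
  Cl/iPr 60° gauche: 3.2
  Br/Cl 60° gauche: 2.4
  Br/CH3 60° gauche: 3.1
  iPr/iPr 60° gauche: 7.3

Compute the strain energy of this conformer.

This conformer (staggered): Br–CH3 gauche, iPr–CH3 gauche, iPr–Cl gauche, tBu–Cl gauche; 3.1 + 4.4 + 3.2 + 4.3 = 15.0 kJ/mol.

15.0 kJ/mol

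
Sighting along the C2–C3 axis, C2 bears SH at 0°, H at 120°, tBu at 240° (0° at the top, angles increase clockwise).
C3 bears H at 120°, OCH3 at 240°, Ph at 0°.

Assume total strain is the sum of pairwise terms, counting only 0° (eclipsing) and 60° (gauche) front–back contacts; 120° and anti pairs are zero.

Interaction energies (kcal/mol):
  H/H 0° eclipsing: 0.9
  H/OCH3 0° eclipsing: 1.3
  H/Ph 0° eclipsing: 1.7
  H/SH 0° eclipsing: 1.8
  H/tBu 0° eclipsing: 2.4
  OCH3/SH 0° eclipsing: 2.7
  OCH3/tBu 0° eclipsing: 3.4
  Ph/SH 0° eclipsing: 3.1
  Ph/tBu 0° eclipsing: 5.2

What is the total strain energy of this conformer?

This conformer is eclipsed. SH at 0° is eclipsed with Ph at 0° (3.1); H at 120° is eclipsed with H at 120° (0.9); tBu at 240° is eclipsed with OCH3 at 240° (3.4). Total 7.4 kcal/mol.

7.4 kcal/mol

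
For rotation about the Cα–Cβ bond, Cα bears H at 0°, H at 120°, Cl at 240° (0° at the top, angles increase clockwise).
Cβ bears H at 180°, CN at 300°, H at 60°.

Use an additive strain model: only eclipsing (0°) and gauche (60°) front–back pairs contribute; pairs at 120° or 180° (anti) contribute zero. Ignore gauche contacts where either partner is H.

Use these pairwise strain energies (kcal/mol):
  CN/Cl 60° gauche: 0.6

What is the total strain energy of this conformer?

This conformer (staggered): Cl(240°)/CN(300°) gauche 0.6 → 0.6 kcal/mol.

0.6 kcal/mol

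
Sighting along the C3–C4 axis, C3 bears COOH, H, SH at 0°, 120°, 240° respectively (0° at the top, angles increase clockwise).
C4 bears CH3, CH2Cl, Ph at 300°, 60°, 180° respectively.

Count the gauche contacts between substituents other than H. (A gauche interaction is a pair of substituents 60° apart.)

Non-H gauche pairs: COOH(0°)/CH3(300°); COOH(0°)/CH2Cl(60°); SH(240°)/CH3(300°); SH(240°)/Ph(180°) — 4 interactions.

4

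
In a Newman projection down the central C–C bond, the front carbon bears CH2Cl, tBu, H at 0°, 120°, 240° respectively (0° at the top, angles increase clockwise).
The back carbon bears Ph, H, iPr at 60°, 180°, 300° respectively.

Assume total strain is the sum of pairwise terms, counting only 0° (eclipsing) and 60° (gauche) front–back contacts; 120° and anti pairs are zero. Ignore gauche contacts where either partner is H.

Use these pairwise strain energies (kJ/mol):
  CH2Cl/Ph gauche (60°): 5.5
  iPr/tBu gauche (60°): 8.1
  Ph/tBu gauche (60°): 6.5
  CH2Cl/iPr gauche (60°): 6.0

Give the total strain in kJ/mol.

This conformer (staggered): CH2Cl(0°)/Ph(60°) gauche 5.5; CH2Cl(0°)/iPr(300°) gauche 6.0; tBu(120°)/Ph(60°) gauche 6.5 → 18.0 kJ/mol.

18.0 kJ/mol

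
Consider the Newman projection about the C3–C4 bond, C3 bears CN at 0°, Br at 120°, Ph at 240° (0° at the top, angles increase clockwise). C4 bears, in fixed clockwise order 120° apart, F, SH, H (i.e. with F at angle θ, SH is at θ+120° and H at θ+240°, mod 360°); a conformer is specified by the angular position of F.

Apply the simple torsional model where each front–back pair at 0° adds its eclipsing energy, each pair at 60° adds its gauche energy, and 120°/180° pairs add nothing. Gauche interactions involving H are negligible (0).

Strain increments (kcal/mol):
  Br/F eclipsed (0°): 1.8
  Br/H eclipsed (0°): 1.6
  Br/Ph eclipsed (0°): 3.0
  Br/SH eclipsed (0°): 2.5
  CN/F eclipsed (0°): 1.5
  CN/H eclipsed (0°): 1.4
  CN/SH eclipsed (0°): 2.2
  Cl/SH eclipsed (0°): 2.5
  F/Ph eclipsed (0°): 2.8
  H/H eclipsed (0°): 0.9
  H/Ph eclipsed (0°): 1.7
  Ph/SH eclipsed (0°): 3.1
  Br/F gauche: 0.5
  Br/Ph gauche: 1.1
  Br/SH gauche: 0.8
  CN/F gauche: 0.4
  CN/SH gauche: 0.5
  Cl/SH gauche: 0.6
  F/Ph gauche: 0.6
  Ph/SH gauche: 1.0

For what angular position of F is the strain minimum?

F at 0° (eclipsed): CN(0°)/F(0°) eclipsed 1.5; Br(120°)/SH(120°) eclipsed 2.5; Ph(240°)/H(240°) eclipsed 1.7 → 5.7 kcal/mol.
F at 60° (staggered): CN(0°)/F(60°) gauche 0.4; Br(120°)/F(60°) gauche 0.5; Br(120°)/SH(180°) gauche 0.8; Ph(240°)/SH(180°) gauche 1.0 → 2.7 kcal/mol.
F at 120° (eclipsed): CN(0°)/H(0°) eclipsed 1.4; Br(120°)/F(120°) eclipsed 1.8; Ph(240°)/SH(240°) eclipsed 3.1 → 6.3 kcal/mol.
F at 180° (staggered): CN(0°)/SH(300°) gauche 0.5; Br(120°)/F(180°) gauche 0.5; Ph(240°)/F(180°) gauche 0.6; Ph(240°)/SH(300°) gauche 1.0 → 2.6 kcal/mol.
F at 240° (eclipsed): CN(0°)/SH(0°) eclipsed 2.2; Br(120°)/H(120°) eclipsed 1.6; Ph(240°)/F(240°) eclipsed 2.8 → 6.6 kcal/mol.
F at 300° (staggered): CN(0°)/F(300°) gauche 0.4; CN(0°)/SH(60°) gauche 0.5; Br(120°)/SH(60°) gauche 0.8; Ph(240°)/F(300°) gauche 0.6 → 2.3 kcal/mol.
The minimum (2.3 kcal/mol) occurs with F at 300°.

300°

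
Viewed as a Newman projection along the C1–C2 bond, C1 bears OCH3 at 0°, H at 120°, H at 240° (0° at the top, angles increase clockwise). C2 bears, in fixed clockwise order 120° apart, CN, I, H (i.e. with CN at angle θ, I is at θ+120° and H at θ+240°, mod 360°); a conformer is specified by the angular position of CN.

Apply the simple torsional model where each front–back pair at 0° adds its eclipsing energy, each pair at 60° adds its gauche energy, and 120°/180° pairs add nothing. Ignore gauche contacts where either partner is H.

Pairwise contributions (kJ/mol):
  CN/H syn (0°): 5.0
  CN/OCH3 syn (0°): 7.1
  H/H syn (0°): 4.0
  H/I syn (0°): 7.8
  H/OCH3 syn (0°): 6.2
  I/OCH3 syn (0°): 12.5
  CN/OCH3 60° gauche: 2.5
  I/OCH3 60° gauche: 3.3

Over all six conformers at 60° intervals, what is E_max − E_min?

CN at 0° (eclipsed): OCH3(0°)/CN(0°) eclipsed 7.1; H(120°)/I(120°) eclipsed 7.8; H(240°)/H(240°) eclipsed 4.0 → 18.9 kJ/mol.
CN at 60° (staggered): OCH3(0°)/CN(60°) gauche 2.5 → 2.5 kJ/mol.
CN at 120° (eclipsed): OCH3(0°)/H(0°) eclipsed 6.2; H(120°)/CN(120°) eclipsed 5.0; H(240°)/I(240°) eclipsed 7.8 → 19.0 kJ/mol.
CN at 180° (staggered): OCH3(0°)/I(300°) gauche 3.3 → 3.3 kJ/mol.
CN at 240° (eclipsed): OCH3(0°)/I(0°) eclipsed 12.5; H(120°)/H(120°) eclipsed 4.0; H(240°)/CN(240°) eclipsed 5.0 → 21.5 kJ/mol.
CN at 300° (staggered): OCH3(0°)/CN(300°) gauche 2.5; OCH3(0°)/I(60°) gauche 3.3 → 5.8 kJ/mol.
Max at 240° (21.5 kJ/mol), min at 60° (2.5 kJ/mol); barrier = 19.0 kJ/mol.

19.0 kJ/mol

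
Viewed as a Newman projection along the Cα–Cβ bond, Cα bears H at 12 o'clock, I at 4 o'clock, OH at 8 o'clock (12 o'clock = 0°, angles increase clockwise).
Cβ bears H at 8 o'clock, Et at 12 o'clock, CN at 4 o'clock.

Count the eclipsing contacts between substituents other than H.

1

Non-H eclipsing pairs: I(120°)/CN(120°) — 1 interaction.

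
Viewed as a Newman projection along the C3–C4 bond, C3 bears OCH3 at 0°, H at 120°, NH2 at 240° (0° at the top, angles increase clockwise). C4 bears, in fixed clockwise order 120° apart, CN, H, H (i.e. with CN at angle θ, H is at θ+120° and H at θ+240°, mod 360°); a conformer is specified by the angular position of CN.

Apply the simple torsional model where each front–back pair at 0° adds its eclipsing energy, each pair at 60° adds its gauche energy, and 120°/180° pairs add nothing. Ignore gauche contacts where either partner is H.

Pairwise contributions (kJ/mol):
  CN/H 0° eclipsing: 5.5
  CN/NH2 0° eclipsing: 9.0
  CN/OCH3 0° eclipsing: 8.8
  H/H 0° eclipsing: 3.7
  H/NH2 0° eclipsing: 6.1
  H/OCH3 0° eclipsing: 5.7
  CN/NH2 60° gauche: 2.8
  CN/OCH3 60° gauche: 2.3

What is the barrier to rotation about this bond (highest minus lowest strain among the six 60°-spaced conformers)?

CN at 0° is eclipsed. OCH3 at 0° is eclipsed with CN at 0° (8.8); H at 120° is eclipsed with H at 120° (3.7); NH2 at 240° is eclipsed with H at 240° (6.1). Total 18.6 kJ/mol.
CN at 60° is staggered. OCH3 at 0° is gauche with CN at 60° (2.3). Total 2.3 kJ/mol.
CN at 120° is eclipsed. OCH3 at 0° is eclipsed with H at 0° (5.7); H at 120° is eclipsed with CN at 120° (5.5); NH2 at 240° is eclipsed with H at 240° (6.1). Total 17.3 kJ/mol.
CN at 180° is staggered. NH2 at 240° is gauche with CN at 180° (2.8). Total 2.8 kJ/mol.
CN at 240° is eclipsed. OCH3 at 0° is eclipsed with H at 0° (5.7); H at 120° is eclipsed with H at 120° (3.7); NH2 at 240° is eclipsed with CN at 240° (9.0). Total 18.4 kJ/mol.
CN at 300° is staggered. OCH3 at 0° is gauche with CN at 300° (2.3); NH2 at 240° is gauche with CN at 300° (2.8). Total 5.1 kJ/mol.
Max at 0° (18.6 kJ/mol), min at 60° (2.3 kJ/mol); barrier = 16.3 kJ/mol.

16.3 kJ/mol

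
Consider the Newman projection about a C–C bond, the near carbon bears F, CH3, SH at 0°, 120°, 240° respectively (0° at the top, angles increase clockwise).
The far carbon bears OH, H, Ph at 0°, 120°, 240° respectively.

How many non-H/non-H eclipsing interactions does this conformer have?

2

Non-H eclipsing pairs: F(0°)/OH(0°); SH(240°)/Ph(240°) — 2 interactions.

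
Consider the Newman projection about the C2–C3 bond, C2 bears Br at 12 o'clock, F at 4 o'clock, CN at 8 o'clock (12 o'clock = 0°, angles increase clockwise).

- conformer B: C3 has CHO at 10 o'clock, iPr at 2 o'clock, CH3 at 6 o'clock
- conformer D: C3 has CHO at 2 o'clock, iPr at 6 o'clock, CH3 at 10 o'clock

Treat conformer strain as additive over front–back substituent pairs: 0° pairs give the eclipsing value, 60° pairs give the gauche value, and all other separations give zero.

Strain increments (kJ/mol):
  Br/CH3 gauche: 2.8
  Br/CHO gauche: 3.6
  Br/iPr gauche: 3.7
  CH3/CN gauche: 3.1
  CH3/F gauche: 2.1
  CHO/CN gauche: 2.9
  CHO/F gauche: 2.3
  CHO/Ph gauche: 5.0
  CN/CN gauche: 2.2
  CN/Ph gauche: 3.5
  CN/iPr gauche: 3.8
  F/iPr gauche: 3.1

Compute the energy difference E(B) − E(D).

B (staggered): Br–CHO gauche, Br–iPr gauche, F–iPr gauche, F–CH3 gauche, CN–CHO gauche, CN–CH3 gauche; 3.6 + 3.7 + 3.1 + 2.1 + 2.9 + 3.1 = 18.5 kJ/mol.
D (staggered): Br–CHO gauche, Br–CH3 gauche, F–CHO gauche, F–iPr gauche, CN–iPr gauche, CN–CH3 gauche; 3.6 + 2.8 + 2.3 + 3.1 + 3.8 + 3.1 = 18.7 kJ/mol.
E(B) − E(D) = 18.5 − 18.7 = -0.2 kJ/mol.

-0.2 kJ/mol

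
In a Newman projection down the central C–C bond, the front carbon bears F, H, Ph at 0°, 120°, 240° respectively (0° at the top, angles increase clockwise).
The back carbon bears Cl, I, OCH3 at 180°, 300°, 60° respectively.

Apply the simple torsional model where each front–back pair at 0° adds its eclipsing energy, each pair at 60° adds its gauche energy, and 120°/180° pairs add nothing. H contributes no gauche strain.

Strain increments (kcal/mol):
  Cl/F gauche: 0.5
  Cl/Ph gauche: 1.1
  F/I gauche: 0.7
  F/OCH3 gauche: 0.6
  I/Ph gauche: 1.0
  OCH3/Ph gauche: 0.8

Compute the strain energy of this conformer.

3.4 kcal/mol

This conformer (staggered): F–I gauche, F–OCH3 gauche, Ph–Cl gauche, Ph–I gauche; 0.7 + 0.6 + 1.1 + 1.0 = 3.4 kcal/mol.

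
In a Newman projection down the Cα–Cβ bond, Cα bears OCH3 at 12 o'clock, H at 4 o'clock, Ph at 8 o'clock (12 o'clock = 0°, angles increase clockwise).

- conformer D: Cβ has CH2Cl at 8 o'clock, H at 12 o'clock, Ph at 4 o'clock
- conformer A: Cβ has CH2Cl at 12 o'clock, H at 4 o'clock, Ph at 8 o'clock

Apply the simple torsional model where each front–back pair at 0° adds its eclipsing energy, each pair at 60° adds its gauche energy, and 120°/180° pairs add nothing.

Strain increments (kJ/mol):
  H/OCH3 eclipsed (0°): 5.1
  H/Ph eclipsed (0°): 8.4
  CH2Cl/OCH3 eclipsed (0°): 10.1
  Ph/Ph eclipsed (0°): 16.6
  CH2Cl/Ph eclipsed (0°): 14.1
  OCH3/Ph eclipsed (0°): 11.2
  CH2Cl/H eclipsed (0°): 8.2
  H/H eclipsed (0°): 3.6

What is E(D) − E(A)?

D (eclipsed): OCH3(0°)/H(0°) eclipsed 5.1; H(120°)/Ph(120°) eclipsed 8.4; Ph(240°)/CH2Cl(240°) eclipsed 14.1 → 27.6 kJ/mol.
A (eclipsed): OCH3(0°)/CH2Cl(0°) eclipsed 10.1; H(120°)/H(120°) eclipsed 3.6; Ph(240°)/Ph(240°) eclipsed 16.6 → 30.3 kJ/mol.
E(D) − E(A) = 27.6 − 30.3 = -2.7 kJ/mol.

-2.7 kJ/mol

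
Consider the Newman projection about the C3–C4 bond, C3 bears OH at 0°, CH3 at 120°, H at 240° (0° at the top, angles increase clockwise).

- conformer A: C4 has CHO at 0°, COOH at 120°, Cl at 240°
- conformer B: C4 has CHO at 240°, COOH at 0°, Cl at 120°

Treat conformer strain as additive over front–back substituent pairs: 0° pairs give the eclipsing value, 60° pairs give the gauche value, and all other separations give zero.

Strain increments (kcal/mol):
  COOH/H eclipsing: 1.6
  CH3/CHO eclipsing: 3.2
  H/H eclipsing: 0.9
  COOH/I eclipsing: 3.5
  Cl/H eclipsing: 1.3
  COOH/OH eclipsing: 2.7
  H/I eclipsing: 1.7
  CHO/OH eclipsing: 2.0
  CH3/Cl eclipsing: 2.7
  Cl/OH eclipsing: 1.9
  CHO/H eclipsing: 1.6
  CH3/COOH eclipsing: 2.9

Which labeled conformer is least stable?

A (eclipsed): OH–CHO eclipsed, CH3–COOH eclipsed, H–Cl eclipsed; 2.0 + 2.9 + 1.3 = 6.2 kcal/mol.
B (eclipsed): OH–COOH eclipsed, CH3–Cl eclipsed, H–CHO eclipsed; 2.7 + 2.7 + 1.6 = 7.0 kcal/mol.
B has the highest total (7.0 kcal/mol).

B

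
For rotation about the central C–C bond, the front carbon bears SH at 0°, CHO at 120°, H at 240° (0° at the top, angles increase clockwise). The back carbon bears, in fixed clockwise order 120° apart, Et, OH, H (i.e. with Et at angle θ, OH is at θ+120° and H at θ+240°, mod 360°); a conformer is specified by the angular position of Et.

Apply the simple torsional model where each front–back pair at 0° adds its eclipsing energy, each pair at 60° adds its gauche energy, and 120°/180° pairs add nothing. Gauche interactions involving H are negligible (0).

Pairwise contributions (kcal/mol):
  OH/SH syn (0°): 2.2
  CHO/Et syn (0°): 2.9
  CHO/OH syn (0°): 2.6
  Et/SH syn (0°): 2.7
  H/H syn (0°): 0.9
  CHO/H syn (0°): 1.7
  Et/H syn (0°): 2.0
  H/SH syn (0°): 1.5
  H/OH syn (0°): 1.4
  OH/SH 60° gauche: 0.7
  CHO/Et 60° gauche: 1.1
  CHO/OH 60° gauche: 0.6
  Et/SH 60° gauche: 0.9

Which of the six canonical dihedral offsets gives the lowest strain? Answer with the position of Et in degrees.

Et at 0° (eclipsed): SH–Et eclipsed, CHO–OH eclipsed, H–H eclipsed; 2.7 + 2.6 + 0.9 = 6.2 kcal/mol.
Et at 60° (staggered): SH–Et gauche, CHO–Et gauche, CHO–OH gauche; 0.9 + 1.1 + 0.6 = 2.6 kcal/mol.
Et at 120° (eclipsed): SH–H eclipsed, CHO–Et eclipsed, H–OH eclipsed; 1.5 + 2.9 + 1.4 = 5.8 kcal/mol.
Et at 180° (staggered): SH–OH gauche, CHO–Et gauche; 0.7 + 1.1 = 1.8 kcal/mol.
Et at 240° (eclipsed): SH–OH eclipsed, CHO–H eclipsed, H–Et eclipsed; 2.2 + 1.7 + 2.0 = 5.9 kcal/mol.
Et at 300° (staggered): SH–Et gauche, SH–OH gauche, CHO–OH gauche; 0.9 + 0.7 + 0.6 = 2.2 kcal/mol.
The minimum (1.8 kcal/mol) occurs with Et at 180°.

180°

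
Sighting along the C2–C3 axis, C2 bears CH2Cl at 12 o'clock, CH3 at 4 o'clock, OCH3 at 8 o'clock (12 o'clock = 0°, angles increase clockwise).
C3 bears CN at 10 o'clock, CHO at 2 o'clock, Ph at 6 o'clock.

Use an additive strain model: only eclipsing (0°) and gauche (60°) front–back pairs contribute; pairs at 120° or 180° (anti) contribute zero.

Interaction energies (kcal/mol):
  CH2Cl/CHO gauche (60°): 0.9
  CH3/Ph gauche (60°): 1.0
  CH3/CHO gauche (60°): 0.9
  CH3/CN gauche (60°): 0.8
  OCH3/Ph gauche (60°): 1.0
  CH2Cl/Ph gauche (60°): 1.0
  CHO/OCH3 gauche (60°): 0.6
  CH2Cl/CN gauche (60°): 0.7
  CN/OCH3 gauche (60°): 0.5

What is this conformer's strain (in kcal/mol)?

5.0 kcal/mol

This conformer (staggered): CH2Cl(0°)/CN(300°) gauche 0.7; CH2Cl(0°)/CHO(60°) gauche 0.9; CH3(120°)/CHO(60°) gauche 0.9; CH3(120°)/Ph(180°) gauche 1.0; OCH3(240°)/CN(300°) gauche 0.5; OCH3(240°)/Ph(180°) gauche 1.0 → 5.0 kcal/mol.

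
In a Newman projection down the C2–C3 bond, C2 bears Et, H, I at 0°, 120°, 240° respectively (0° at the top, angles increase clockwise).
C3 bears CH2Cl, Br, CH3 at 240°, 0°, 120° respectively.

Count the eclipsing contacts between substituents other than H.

2

Non-H eclipsing pairs: Et(0°)/Br(0°); I(240°)/CH2Cl(240°) — 2 interactions.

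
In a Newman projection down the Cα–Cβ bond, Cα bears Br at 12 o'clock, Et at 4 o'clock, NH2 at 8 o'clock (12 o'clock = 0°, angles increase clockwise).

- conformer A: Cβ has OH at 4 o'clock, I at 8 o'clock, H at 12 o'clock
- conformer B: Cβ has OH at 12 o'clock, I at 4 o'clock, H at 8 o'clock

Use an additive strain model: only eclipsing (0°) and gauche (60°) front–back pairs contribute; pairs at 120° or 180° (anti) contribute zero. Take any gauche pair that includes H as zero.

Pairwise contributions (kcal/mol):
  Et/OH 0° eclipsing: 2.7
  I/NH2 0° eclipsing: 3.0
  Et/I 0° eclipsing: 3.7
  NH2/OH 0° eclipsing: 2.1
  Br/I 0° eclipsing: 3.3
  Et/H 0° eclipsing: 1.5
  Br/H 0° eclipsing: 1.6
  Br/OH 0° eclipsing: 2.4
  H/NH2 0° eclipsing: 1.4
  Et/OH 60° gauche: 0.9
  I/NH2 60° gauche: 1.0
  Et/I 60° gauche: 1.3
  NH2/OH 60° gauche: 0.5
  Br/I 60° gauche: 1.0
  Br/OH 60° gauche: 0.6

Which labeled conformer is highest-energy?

A (eclipsed): Br–H eclipsed, Et–OH eclipsed, NH2–I eclipsed; 1.6 + 2.7 + 3.0 = 7.3 kcal/mol.
B (eclipsed): Br–OH eclipsed, Et–I eclipsed, NH2–H eclipsed; 2.4 + 3.7 + 1.4 = 7.5 kcal/mol.
B has the highest total (7.5 kcal/mol).

B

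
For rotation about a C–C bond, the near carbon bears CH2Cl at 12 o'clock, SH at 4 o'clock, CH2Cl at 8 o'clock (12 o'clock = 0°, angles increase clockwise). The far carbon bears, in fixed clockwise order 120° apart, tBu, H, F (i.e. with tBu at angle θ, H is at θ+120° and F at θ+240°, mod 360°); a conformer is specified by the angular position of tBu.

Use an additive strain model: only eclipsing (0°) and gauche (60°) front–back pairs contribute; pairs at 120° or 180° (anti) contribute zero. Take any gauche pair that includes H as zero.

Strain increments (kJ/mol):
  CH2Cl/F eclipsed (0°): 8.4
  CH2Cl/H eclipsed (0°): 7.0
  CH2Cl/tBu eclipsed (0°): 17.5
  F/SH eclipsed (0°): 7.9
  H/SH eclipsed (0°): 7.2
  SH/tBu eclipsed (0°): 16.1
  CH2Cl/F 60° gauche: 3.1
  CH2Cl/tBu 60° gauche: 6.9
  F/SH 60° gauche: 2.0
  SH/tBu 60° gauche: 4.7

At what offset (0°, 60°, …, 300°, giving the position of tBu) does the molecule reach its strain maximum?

tBu at 0° (eclipsed): CH2Cl–tBu eclipsed, SH–H eclipsed, CH2Cl–F eclipsed; 17.5 + 7.2 + 8.4 = 33.1 kJ/mol.
tBu at 60° (staggered): CH2Cl–tBu gauche, CH2Cl–F gauche, SH–tBu gauche, CH2Cl–F gauche; 6.9 + 3.1 + 4.7 + 3.1 = 17.8 kJ/mol.
tBu at 120° (eclipsed): CH2Cl–F eclipsed, SH–tBu eclipsed, CH2Cl–H eclipsed; 8.4 + 16.1 + 7.0 = 31.5 kJ/mol.
tBu at 180° (staggered): CH2Cl–F gauche, SH–tBu gauche, SH–F gauche, CH2Cl–tBu gauche; 3.1 + 4.7 + 2.0 + 6.9 = 16.7 kJ/mol.
tBu at 240° (eclipsed): CH2Cl–H eclipsed, SH–F eclipsed, CH2Cl–tBu eclipsed; 7.0 + 7.9 + 17.5 = 32.4 kJ/mol.
tBu at 300° (staggered): CH2Cl–tBu gauche, SH–F gauche, CH2Cl–tBu gauche, CH2Cl–F gauche; 6.9 + 2.0 + 6.9 + 3.1 = 18.9 kJ/mol.
The maximum (33.1 kJ/mol) occurs with tBu at 0°.

0°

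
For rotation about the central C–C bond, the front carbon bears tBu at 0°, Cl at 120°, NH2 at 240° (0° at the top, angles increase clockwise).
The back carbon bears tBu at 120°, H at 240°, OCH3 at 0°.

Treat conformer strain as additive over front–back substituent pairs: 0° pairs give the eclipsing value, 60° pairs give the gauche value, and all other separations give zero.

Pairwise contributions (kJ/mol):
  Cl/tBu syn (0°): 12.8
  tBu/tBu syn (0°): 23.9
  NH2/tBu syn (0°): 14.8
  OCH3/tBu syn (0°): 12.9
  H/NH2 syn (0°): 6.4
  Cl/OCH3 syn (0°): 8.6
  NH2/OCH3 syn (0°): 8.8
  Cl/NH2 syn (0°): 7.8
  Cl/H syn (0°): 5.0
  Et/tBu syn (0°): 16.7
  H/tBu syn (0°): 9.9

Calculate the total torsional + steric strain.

This conformer (eclipsed): tBu(0°)/OCH3(0°) eclipsed 12.9; Cl(120°)/tBu(120°) eclipsed 12.8; NH2(240°)/H(240°) eclipsed 6.4 → 32.1 kJ/mol.

32.1 kJ/mol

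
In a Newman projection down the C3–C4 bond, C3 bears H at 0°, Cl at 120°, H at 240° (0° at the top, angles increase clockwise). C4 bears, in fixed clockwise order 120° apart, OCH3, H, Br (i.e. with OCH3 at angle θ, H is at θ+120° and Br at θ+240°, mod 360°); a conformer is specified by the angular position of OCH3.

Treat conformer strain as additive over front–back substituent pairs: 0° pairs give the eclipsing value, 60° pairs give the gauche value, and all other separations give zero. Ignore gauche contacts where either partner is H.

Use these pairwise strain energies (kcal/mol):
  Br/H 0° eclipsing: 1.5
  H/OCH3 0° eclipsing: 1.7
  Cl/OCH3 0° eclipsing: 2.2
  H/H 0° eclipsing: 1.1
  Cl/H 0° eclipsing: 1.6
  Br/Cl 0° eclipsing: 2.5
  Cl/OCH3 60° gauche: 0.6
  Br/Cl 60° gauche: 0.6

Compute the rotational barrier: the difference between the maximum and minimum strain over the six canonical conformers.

OCH3 at 0° (eclipsed): H(0°)/OCH3(0°) eclipsed 1.7; Cl(120°)/H(120°) eclipsed 1.6; H(240°)/Br(240°) eclipsed 1.5 → 4.8 kcal/mol.
OCH3 at 60° (staggered): Cl(120°)/OCH3(60°) gauche 0.6 → 0.6 kcal/mol.
OCH3 at 120° (eclipsed): H(0°)/Br(0°) eclipsed 1.5; Cl(120°)/OCH3(120°) eclipsed 2.2; H(240°)/H(240°) eclipsed 1.1 → 4.8 kcal/mol.
OCH3 at 180° (staggered): Cl(120°)/OCH3(180°) gauche 0.6; Cl(120°)/Br(60°) gauche 0.6 → 1.2 kcal/mol.
OCH3 at 240° (eclipsed): H(0°)/H(0°) eclipsed 1.1; Cl(120°)/Br(120°) eclipsed 2.5; H(240°)/OCH3(240°) eclipsed 1.7 → 5.3 kcal/mol.
OCH3 at 300° (staggered): Cl(120°)/Br(180°) gauche 0.6 → 0.6 kcal/mol.
Max at 240° (5.3 kcal/mol), min at 60° (0.6 kcal/mol); barrier = 4.7 kcal/mol.

4.7 kcal/mol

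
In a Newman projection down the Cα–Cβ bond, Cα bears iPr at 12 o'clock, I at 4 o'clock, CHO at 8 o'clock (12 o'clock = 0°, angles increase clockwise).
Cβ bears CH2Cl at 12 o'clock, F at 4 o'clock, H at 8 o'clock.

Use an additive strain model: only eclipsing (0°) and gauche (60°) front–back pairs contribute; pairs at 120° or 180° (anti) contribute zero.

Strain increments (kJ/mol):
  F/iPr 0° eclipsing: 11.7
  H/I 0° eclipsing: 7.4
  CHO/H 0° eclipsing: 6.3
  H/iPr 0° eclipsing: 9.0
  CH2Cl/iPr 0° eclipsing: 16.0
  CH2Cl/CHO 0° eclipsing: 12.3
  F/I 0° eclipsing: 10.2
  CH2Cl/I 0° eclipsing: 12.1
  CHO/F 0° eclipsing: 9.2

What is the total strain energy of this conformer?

This conformer is eclipsed. iPr at 0° is eclipsed with CH2Cl at 0° (16.0); I at 120° is eclipsed with F at 120° (10.2); CHO at 240° is eclipsed with H at 240° (6.3). Total 32.5 kJ/mol.

32.5 kJ/mol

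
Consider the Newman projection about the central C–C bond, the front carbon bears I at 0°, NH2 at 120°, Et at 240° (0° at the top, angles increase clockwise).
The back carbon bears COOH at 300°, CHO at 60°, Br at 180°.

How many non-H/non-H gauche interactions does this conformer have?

6

Non-H gauche pairs: I(0°)/COOH(300°); I(0°)/CHO(60°); NH2(120°)/CHO(60°); NH2(120°)/Br(180°); Et(240°)/COOH(300°); Et(240°)/Br(180°) — 6 interactions.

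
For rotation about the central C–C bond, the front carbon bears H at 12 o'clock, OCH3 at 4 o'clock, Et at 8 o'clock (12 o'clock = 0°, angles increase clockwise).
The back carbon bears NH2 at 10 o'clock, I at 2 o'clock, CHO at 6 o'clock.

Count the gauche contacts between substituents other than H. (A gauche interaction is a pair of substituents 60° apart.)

Non-H gauche pairs: OCH3(120°)/I(60°); OCH3(120°)/CHO(180°); Et(240°)/NH2(300°); Et(240°)/CHO(180°) — 4 interactions.

4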